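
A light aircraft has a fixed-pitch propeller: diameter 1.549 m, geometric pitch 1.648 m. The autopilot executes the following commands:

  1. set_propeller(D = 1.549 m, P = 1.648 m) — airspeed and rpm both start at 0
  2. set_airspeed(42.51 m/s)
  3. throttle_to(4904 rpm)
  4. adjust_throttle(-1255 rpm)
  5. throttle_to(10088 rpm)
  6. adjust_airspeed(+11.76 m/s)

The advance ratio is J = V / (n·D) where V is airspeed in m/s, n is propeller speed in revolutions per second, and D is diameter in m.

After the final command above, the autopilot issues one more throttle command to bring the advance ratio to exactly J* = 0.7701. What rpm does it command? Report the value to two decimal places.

rpm = 2729.68

set_propeller: D = 1.549 m, P = 1.648 m (p = P/D = 1.063912); state ← (V=0, rpm=0)
set_airspeed(42.51): V ← 42.51 m/s
throttle_to(4904): rpm ← 4904
adjust_throttle(-1255): rpm ← 4904 -1255 = 3649
throttle_to(10088): rpm ← 10088
adjust_airspeed(+11.76): V ← 42.51 +11.76 = 54.27 m/s
final state: V = 54.27 m/s, rpm = 10088 → n = rpm/60 = 168.133333 rev/s
target J* = 0.7701; solve J* = V/(n·D) for n: n = V/(J*·D) = 54.27/(0.7701 × 1.549) = 45.494750 rev/s
rpm = 60·n = 2729.684985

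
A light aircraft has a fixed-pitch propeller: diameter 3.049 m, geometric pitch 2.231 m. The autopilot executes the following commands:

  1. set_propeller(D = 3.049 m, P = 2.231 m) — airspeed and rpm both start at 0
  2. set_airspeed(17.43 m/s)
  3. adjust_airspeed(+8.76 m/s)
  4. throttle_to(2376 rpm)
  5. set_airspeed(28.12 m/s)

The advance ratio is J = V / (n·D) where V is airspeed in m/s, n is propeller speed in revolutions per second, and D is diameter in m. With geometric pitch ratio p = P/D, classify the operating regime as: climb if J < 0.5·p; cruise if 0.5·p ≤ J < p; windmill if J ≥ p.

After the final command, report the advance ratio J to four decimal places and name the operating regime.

J = 0.2329, regime = climb

set_propeller: D = 3.049 m, P = 2.231 m (p = P/D = 0.731715); state ← (V=0, rpm=0)
set_airspeed(17.43): V ← 17.43 m/s
adjust_airspeed(+8.76): V ← 17.43 +8.76 = 26.19 m/s
throttle_to(2376): rpm ← 2376
set_airspeed(28.12): V ← 28.12 m/s
final state: V = 28.12 m/s, rpm = 2376 → n = rpm/60 = 39.600000 rev/s
J = V / (n·D) = 28.12 / (39.600000 × 3.049) = 0.232896
regime bands: climb J<0.3659 | cruise [0.3659, 0.7317) | windmill J≥0.7317
J = 0.2329 → climb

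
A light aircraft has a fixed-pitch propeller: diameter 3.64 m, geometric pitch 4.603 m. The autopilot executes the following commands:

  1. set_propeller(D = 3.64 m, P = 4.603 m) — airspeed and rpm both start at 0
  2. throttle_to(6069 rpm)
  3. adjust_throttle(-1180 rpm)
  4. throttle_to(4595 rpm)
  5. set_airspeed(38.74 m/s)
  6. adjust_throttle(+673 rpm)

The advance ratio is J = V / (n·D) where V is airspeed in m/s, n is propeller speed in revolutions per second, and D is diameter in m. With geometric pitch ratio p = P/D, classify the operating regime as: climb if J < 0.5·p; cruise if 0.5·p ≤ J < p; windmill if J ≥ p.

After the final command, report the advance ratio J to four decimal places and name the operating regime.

set_propeller: D = 3.64 m, P = 4.603 m (p = P/D = 1.264560); state ← (V=0, rpm=0)
throttle_to(6069): rpm ← 6069
adjust_throttle(-1180): rpm ← 6069 -1180 = 4889
throttle_to(4595): rpm ← 4595
set_airspeed(38.74): V ← 38.74 m/s
adjust_throttle(+673): rpm ← 4595 +673 = 5268
final state: V = 38.74 m/s, rpm = 5268 → n = rpm/60 = 87.800000 rev/s
J = V / (n·D) = 38.74 / (87.800000 × 3.64) = 0.121217
regime bands: climb J<0.6323 | cruise [0.6323, 1.2646) | windmill J≥1.2646
J = 0.1212 → climb

J = 0.1212, regime = climb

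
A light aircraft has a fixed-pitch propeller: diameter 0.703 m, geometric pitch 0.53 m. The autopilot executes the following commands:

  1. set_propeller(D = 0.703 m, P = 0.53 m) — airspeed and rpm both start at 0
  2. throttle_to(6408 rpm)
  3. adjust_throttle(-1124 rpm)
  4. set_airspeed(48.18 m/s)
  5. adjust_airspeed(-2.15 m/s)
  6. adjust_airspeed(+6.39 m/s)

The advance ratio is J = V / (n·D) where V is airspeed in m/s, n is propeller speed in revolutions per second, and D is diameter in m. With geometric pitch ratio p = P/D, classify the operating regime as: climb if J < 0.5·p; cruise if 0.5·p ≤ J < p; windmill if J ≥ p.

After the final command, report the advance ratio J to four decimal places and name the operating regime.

J = 0.8467, regime = windmill

set_propeller: D = 0.703 m, P = 0.53 m (p = P/D = 0.753912); state ← (V=0, rpm=0)
throttle_to(6408): rpm ← 6408
adjust_throttle(-1124): rpm ← 6408 -1124 = 5284
set_airspeed(48.18): V ← 48.18 m/s
adjust_airspeed(-2.15): V ← 48.18 -2.15 = 46.03 m/s
adjust_airspeed(+6.39): V ← 46.03 +6.39 = 52.42 m/s
final state: V = 52.42 m/s, rpm = 5284 → n = rpm/60 = 88.066667 rev/s
J = V / (n·D) = 52.42 / (88.066667 × 0.703) = 0.846701
regime bands: climb J<0.3770 | cruise [0.3770, 0.7539) | windmill J≥0.7539
J = 0.8467 → windmill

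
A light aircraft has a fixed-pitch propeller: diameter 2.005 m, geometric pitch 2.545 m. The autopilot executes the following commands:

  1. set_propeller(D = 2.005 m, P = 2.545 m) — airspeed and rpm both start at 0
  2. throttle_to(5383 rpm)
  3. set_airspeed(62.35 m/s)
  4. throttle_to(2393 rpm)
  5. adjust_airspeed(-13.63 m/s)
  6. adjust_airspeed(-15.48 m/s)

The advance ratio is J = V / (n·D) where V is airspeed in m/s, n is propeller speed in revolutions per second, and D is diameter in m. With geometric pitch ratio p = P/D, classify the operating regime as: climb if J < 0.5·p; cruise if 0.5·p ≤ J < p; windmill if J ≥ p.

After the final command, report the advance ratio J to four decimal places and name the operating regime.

J = 0.4157, regime = climb

set_propeller: D = 2.005 m, P = 2.545 m (p = P/D = 1.269327); state ← (V=0, rpm=0)
throttle_to(5383): rpm ← 5383
set_airspeed(62.35): V ← 62.35 m/s
throttle_to(2393): rpm ← 2393
adjust_airspeed(-13.63): V ← 62.35 -13.63 = 48.72 m/s
adjust_airspeed(-15.48): V ← 48.72 -15.48 = 33.24 m/s
final state: V = 33.24 m/s, rpm = 2393 → n = rpm/60 = 39.883333 rev/s
J = V / (n·D) = 33.24 / (39.883333 × 2.005) = 0.415676
regime bands: climb J<0.6347 | cruise [0.6347, 1.2693) | windmill J≥1.2693
J = 0.4157 → climb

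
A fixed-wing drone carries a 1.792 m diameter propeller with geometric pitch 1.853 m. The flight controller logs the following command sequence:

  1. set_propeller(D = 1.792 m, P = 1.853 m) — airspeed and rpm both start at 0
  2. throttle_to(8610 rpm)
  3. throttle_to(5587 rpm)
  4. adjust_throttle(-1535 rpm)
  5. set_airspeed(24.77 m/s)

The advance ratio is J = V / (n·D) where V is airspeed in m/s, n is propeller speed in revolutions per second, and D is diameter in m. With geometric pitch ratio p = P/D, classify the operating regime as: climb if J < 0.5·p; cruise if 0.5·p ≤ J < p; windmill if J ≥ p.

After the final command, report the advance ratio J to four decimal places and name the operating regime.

J = 0.2047, regime = climb

set_propeller: D = 1.792 m, P = 1.853 m (p = P/D = 1.034040); state ← (V=0, rpm=0)
throttle_to(8610): rpm ← 8610
throttle_to(5587): rpm ← 5587
adjust_throttle(-1535): rpm ← 5587 -1535 = 4052
set_airspeed(24.77): V ← 24.77 m/s
final state: V = 24.77 m/s, rpm = 4052 → n = rpm/60 = 67.533333 rev/s
J = V / (n·D) = 24.77 / (67.533333 × 1.792) = 0.204677
regime bands: climb J<0.5170 | cruise [0.5170, 1.0340) | windmill J≥1.0340
J = 0.2047 → climb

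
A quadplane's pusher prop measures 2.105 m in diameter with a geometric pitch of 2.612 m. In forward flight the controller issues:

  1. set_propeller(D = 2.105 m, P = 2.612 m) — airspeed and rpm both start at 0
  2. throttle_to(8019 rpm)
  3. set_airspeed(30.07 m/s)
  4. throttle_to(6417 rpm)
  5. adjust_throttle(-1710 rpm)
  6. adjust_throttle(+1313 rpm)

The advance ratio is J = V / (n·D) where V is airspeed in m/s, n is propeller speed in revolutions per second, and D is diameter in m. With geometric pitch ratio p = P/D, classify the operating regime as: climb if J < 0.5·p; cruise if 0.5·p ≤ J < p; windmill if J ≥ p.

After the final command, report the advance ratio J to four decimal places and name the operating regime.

set_propeller: D = 2.105 m, P = 2.612 m (p = P/D = 1.240855); state ← (V=0, rpm=0)
throttle_to(8019): rpm ← 8019
set_airspeed(30.07): V ← 30.07 m/s
throttle_to(6417): rpm ← 6417
adjust_throttle(-1710): rpm ← 6417 -1710 = 4707
adjust_throttle(+1313): rpm ← 4707 +1313 = 6020
final state: V = 30.07 m/s, rpm = 6020 → n = rpm/60 = 100.333333 rev/s
J = V / (n·D) = 30.07 / (100.333333 × 2.105) = 0.142376
regime bands: climb J<0.6204 | cruise [0.6204, 1.2409) | windmill J≥1.2409
J = 0.1424 → climb

J = 0.1424, regime = climb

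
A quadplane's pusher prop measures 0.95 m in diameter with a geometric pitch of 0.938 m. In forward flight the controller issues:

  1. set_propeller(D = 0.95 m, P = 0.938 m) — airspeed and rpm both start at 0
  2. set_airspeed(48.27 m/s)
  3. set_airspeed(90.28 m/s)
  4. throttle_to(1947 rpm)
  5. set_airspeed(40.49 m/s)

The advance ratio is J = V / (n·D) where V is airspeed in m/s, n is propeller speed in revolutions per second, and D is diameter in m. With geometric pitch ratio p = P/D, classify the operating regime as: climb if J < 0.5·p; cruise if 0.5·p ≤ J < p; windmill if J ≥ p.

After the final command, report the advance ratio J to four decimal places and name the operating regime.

set_propeller: D = 0.95 m, P = 0.938 m (p = P/D = 0.987368); state ← (V=0, rpm=0)
set_airspeed(48.27): V ← 48.27 m/s
set_airspeed(90.28): V ← 90.28 m/s
throttle_to(1947): rpm ← 1947
set_airspeed(40.49): V ← 40.49 m/s
final state: V = 40.49 m/s, rpm = 1947 → n = rpm/60 = 32.450000 rev/s
J = V / (n·D) = 40.49 / (32.450000 × 0.95) = 1.313438
regime bands: climb J<0.4937 | cruise [0.4937, 0.9874) | windmill J≥0.9874
J = 1.3134 → windmill

J = 1.3134, regime = windmill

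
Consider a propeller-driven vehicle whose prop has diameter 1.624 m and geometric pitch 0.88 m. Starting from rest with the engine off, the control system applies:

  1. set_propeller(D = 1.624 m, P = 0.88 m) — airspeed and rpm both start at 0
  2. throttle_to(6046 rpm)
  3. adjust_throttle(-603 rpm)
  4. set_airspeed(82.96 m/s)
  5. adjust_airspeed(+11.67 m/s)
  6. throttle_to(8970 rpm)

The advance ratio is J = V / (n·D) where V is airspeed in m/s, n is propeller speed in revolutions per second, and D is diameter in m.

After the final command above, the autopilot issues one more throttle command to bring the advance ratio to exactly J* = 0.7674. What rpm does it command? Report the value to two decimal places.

set_propeller: D = 1.624 m, P = 0.88 m (p = P/D = 0.541872); state ← (V=0, rpm=0)
throttle_to(6046): rpm ← 6046
adjust_throttle(-603): rpm ← 6046 -603 = 5443
set_airspeed(82.96): V ← 82.96 m/s
adjust_airspeed(+11.67): V ← 82.96 +11.67 = 94.63 m/s
throttle_to(8970): rpm ← 8970
final state: V = 94.63 m/s, rpm = 8970 → n = rpm/60 = 149.500000 rev/s
target J* = 0.7674; solve J* = V/(n·D) for n: n = V/(J*·D) = 94.63/(0.7674 × 1.624) = 75.931332 rev/s
rpm = 60·n = 4555.879940

rpm = 4555.88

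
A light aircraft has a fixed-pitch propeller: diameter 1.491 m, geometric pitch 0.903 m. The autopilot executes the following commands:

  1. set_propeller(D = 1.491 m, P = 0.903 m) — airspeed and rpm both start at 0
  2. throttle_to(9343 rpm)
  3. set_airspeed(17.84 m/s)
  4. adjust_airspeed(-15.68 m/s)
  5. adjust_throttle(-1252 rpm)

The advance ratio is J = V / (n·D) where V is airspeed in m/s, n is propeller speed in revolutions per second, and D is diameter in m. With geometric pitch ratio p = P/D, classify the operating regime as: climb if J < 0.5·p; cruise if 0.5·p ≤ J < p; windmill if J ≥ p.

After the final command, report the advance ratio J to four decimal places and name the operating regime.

set_propeller: D = 1.491 m, P = 0.903 m (p = P/D = 0.605634); state ← (V=0, rpm=0)
throttle_to(9343): rpm ← 9343
set_airspeed(17.84): V ← 17.84 m/s
adjust_airspeed(-15.68): V ← 17.84 -15.68 = 2.16 m/s
adjust_throttle(-1252): rpm ← 9343 -1252 = 8091
final state: V = 2.16 m/s, rpm = 8091 → n = rpm/60 = 134.850000 rev/s
J = V / (n·D) = 2.16 / (134.850000 × 1.491) = 0.010743
regime bands: climb J<0.3028 | cruise [0.3028, 0.6056) | windmill J≥0.6056
J = 0.0107 → climb

J = 0.0107, regime = climb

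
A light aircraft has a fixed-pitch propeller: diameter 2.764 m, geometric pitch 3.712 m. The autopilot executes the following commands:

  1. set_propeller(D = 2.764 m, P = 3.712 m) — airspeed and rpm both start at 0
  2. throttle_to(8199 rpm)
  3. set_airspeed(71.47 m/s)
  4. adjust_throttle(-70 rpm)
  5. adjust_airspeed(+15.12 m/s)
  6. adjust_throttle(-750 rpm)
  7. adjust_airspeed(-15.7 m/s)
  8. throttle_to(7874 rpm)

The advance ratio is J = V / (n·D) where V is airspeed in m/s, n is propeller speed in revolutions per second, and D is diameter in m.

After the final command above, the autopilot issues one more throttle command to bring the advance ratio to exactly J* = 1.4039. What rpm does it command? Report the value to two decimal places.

set_propeller: D = 2.764 m, P = 3.712 m (p = P/D = 1.342981); state ← (V=0, rpm=0)
throttle_to(8199): rpm ← 8199
set_airspeed(71.47): V ← 71.47 m/s
adjust_throttle(-70): rpm ← 8199 -70 = 8129
adjust_airspeed(+15.12): V ← 71.47 +15.12 = 86.59 m/s
adjust_throttle(-750): rpm ← 8129 -750 = 7379
adjust_airspeed(-15.7): V ← 86.59 -15.7 = 70.89 m/s
throttle_to(7874): rpm ← 7874
final state: V = 70.89 m/s, rpm = 7874 → n = rpm/60 = 131.233333 rev/s
target J* = 1.4039; solve J* = V/(n·D) for n: n = V/(J*·D) = 70.89/(1.4039 × 2.764) = 18.268831 rev/s
rpm = 60·n = 1096.129873

rpm = 1096.13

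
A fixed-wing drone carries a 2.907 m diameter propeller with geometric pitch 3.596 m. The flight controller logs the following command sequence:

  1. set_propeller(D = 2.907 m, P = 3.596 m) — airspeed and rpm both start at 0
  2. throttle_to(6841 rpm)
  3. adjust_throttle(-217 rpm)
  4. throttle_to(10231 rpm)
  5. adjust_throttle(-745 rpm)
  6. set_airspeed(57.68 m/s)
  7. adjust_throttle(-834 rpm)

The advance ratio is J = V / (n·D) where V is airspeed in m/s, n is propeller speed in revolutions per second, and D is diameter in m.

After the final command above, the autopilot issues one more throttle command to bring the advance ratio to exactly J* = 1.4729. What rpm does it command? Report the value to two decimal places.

rpm = 808.27

set_propeller: D = 2.907 m, P = 3.596 m (p = P/D = 1.237014); state ← (V=0, rpm=0)
throttle_to(6841): rpm ← 6841
adjust_throttle(-217): rpm ← 6841 -217 = 6624
throttle_to(10231): rpm ← 10231
adjust_throttle(-745): rpm ← 10231 -745 = 9486
set_airspeed(57.68): V ← 57.68 m/s
adjust_throttle(-834): rpm ← 9486 -834 = 8652
final state: V = 57.68 m/s, rpm = 8652 → n = rpm/60 = 144.200000 rev/s
target J* = 1.4729; solve J* = V/(n·D) for n: n = V/(J*·D) = 57.68/(1.4729 × 2.907) = 13.471221 rev/s
rpm = 60·n = 808.273254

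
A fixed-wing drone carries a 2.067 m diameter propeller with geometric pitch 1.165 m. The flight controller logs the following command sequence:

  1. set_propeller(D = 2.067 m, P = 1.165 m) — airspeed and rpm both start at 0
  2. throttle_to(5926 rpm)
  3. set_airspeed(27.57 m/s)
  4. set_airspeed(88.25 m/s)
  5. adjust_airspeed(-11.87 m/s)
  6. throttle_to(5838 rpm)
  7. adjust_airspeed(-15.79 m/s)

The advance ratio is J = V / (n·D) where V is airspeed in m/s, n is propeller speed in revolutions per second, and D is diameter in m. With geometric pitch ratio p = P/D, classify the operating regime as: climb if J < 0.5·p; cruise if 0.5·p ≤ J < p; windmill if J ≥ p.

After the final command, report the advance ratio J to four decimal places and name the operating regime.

set_propeller: D = 2.067 m, P = 1.165 m (p = P/D = 0.563619); state ← (V=0, rpm=0)
throttle_to(5926): rpm ← 5926
set_airspeed(27.57): V ← 27.57 m/s
set_airspeed(88.25): V ← 88.25 m/s
adjust_airspeed(-11.87): V ← 88.25 -11.87 = 76.38 m/s
throttle_to(5838): rpm ← 5838
adjust_airspeed(-15.79): V ← 76.38 -15.79 = 60.59 m/s
final state: V = 60.59 m/s, rpm = 5838 → n = rpm/60 = 97.300000 rev/s
J = V / (n·D) = 60.59 / (97.300000 × 2.067) = 0.301264
regime bands: climb J<0.2818 | cruise [0.2818, 0.5636) | windmill J≥0.5636
J = 0.3013 → cruise

J = 0.3013, regime = cruise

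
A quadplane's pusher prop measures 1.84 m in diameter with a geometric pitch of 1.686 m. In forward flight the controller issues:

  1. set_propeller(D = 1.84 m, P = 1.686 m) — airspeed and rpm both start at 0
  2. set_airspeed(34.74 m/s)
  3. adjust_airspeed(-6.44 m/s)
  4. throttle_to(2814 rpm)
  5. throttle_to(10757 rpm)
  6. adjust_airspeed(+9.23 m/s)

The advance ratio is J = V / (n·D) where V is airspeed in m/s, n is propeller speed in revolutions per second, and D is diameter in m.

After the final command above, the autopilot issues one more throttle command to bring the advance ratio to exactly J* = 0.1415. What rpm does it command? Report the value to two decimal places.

set_propeller: D = 1.84 m, P = 1.686 m (p = P/D = 0.916304); state ← (V=0, rpm=0)
set_airspeed(34.74): V ← 34.74 m/s
adjust_airspeed(-6.44): V ← 34.74 -6.44 = 28.3 m/s
throttle_to(2814): rpm ← 2814
throttle_to(10757): rpm ← 10757
adjust_airspeed(+9.23): V ← 28.3 +9.23 = 37.53 m/s
final state: V = 37.53 m/s, rpm = 10757 → n = rpm/60 = 179.283333 rev/s
target J* = 0.1415; solve J* = V/(n·D) for n: n = V/(J*·D) = 37.53/(0.1415 × 1.84) = 144.146566 rev/s
rpm = 60·n = 8648.793978

rpm = 8648.79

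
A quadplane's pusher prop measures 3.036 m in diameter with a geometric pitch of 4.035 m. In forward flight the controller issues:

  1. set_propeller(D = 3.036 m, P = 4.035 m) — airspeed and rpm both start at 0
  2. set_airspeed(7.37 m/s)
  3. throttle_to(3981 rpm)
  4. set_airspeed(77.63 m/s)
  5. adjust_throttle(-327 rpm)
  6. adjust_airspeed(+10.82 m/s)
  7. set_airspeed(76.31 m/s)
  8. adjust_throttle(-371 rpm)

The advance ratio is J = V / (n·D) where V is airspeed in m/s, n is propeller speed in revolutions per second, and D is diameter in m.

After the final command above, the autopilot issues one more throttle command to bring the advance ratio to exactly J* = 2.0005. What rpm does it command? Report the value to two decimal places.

set_propeller: D = 3.036 m, P = 4.035 m (p = P/D = 1.329051); state ← (V=0, rpm=0)
set_airspeed(7.37): V ← 7.37 m/s
throttle_to(3981): rpm ← 3981
set_airspeed(77.63): V ← 77.63 m/s
adjust_throttle(-327): rpm ← 3981 -327 = 3654
adjust_airspeed(+10.82): V ← 77.63 +10.82 = 88.45 m/s
set_airspeed(76.31): V ← 76.31 m/s
adjust_throttle(-371): rpm ← 3654 -371 = 3283
final state: V = 76.31 m/s, rpm = 3283 → n = rpm/60 = 54.716667 rev/s
target J* = 2.0005; solve J* = V/(n·D) for n: n = V/(J*·D) = 76.31/(2.0005 × 3.036) = 12.564382 rev/s
rpm = 60·n = 753.862918

rpm = 753.86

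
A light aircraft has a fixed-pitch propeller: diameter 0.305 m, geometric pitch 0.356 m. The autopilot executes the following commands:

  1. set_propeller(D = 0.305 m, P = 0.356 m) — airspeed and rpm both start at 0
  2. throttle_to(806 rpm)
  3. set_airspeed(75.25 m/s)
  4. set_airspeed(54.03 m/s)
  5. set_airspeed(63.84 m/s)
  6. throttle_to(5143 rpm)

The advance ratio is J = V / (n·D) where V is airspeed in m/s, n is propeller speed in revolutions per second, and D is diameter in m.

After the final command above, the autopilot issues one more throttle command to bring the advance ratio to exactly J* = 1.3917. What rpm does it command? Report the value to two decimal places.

rpm = 9023.99

set_propeller: D = 0.305 m, P = 0.356 m (p = P/D = 1.167213); state ← (V=0, rpm=0)
throttle_to(806): rpm ← 806
set_airspeed(75.25): V ← 75.25 m/s
set_airspeed(54.03): V ← 54.03 m/s
set_airspeed(63.84): V ← 63.84 m/s
throttle_to(5143): rpm ← 5143
final state: V = 63.84 m/s, rpm = 5143 → n = rpm/60 = 85.716667 rev/s
target J* = 1.3917; solve J* = V/(n·D) for n: n = V/(J*·D) = 63.84/(1.3917 × 0.305) = 150.399853 rev/s
rpm = 60·n = 9023.991180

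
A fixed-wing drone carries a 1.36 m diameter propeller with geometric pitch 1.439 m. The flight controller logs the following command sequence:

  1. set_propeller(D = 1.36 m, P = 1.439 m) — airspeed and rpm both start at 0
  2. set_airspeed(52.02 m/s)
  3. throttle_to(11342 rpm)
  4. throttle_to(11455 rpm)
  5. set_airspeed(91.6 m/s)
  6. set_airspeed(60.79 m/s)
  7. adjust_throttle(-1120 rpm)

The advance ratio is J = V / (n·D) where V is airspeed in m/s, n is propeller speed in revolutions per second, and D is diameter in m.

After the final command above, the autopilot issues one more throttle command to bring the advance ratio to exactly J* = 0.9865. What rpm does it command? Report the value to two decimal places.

set_propeller: D = 1.36 m, P = 1.439 m (p = P/D = 1.058088); state ← (V=0, rpm=0)
set_airspeed(52.02): V ← 52.02 m/s
throttle_to(11342): rpm ← 11342
throttle_to(11455): rpm ← 11455
set_airspeed(91.6): V ← 91.6 m/s
set_airspeed(60.79): V ← 60.79 m/s
adjust_throttle(-1120): rpm ← 11455 -1120 = 10335
final state: V = 60.79 m/s, rpm = 10335 → n = rpm/60 = 172.250000 rev/s
target J* = 0.9865; solve J* = V/(n·D) for n: n = V/(J*·D) = 60.79/(0.9865 × 1.36) = 45.310217 rev/s
rpm = 60·n = 2718.613041

rpm = 2718.61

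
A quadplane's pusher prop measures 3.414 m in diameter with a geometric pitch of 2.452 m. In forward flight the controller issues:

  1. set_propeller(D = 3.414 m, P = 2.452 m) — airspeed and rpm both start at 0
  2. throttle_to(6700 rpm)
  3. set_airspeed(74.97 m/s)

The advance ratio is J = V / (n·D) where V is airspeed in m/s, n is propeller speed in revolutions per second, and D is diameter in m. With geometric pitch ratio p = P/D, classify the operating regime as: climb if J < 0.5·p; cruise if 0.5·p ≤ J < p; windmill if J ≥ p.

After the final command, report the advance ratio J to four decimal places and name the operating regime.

J = 0.1967, regime = climb

set_propeller: D = 3.414 m, P = 2.452 m (p = P/D = 0.718219); state ← (V=0, rpm=0)
throttle_to(6700): rpm ← 6700
set_airspeed(74.97): V ← 74.97 m/s
final state: V = 74.97 m/s, rpm = 6700 → n = rpm/60 = 111.666667 rev/s
J = V / (n·D) = 74.97 / (111.666667 × 3.414) = 0.196653
regime bands: climb J<0.3591 | cruise [0.3591, 0.7182) | windmill J≥0.7182
J = 0.1967 → climb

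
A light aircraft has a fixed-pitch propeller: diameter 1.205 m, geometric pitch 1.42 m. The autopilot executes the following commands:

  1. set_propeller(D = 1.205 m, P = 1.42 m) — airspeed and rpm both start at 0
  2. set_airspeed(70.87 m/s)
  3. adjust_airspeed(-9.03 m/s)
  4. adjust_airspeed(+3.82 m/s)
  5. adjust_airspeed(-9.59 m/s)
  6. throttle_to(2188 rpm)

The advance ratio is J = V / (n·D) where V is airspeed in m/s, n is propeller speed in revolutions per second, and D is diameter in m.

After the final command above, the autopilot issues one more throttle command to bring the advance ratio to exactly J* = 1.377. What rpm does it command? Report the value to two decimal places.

rpm = 2027.50

set_propeller: D = 1.205 m, P = 1.42 m (p = P/D = 1.178423); state ← (V=0, rpm=0)
set_airspeed(70.87): V ← 70.87 m/s
adjust_airspeed(-9.03): V ← 70.87 -9.03 = 61.84 m/s
adjust_airspeed(+3.82): V ← 61.84 +3.82 = 65.66 m/s
adjust_airspeed(-9.59): V ← 65.66 -9.59 = 56.07 m/s
throttle_to(2188): rpm ← 2188
final state: V = 56.07 m/s, rpm = 2188 → n = rpm/60 = 36.466667 rev/s
target J* = 1.377; solve J* = V/(n·D) for n: n = V/(J*·D) = 56.07/(1.377 × 1.205) = 33.791663 rev/s
rpm = 60·n = 2027.499797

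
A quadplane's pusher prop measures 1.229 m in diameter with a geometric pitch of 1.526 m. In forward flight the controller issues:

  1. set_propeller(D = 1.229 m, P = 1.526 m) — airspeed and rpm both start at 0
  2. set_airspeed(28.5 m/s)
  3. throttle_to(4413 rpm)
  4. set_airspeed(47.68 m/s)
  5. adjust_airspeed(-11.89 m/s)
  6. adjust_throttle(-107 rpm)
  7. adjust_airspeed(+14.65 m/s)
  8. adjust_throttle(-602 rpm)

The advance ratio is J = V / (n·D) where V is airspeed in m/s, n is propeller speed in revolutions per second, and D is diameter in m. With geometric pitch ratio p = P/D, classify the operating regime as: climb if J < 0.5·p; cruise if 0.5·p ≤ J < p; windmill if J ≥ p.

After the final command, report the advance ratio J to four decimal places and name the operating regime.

J = 0.6648, regime = cruise

set_propeller: D = 1.229 m, P = 1.526 m (p = P/D = 1.241660); state ← (V=0, rpm=0)
set_airspeed(28.5): V ← 28.5 m/s
throttle_to(4413): rpm ← 4413
set_airspeed(47.68): V ← 47.68 m/s
adjust_airspeed(-11.89): V ← 47.68 -11.89 = 35.79 m/s
adjust_throttle(-107): rpm ← 4413 -107 = 4306
adjust_airspeed(+14.65): V ← 35.79 +14.65 = 50.44 m/s
adjust_throttle(-602): rpm ← 4306 -602 = 3704
final state: V = 50.44 m/s, rpm = 3704 → n = rpm/60 = 61.733333 rev/s
J = V / (n·D) = 50.44 / (61.733333 × 1.229) = 0.664819
regime bands: climb J<0.6208 | cruise [0.6208, 1.2417) | windmill J≥1.2417
J = 0.6648 → cruise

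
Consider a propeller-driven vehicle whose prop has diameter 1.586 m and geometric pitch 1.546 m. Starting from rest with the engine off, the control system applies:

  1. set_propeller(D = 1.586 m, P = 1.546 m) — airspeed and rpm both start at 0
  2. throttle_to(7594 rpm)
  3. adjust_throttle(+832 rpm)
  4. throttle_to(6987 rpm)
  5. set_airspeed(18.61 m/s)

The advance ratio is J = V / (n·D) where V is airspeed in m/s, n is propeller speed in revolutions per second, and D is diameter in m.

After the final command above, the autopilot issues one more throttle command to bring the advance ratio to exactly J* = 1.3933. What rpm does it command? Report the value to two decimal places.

rpm = 505.30

set_propeller: D = 1.586 m, P = 1.546 m (p = P/D = 0.974779); state ← (V=0, rpm=0)
throttle_to(7594): rpm ← 7594
adjust_throttle(+832): rpm ← 7594 +832 = 8426
throttle_to(6987): rpm ← 6987
set_airspeed(18.61): V ← 18.61 m/s
final state: V = 18.61 m/s, rpm = 6987 → n = rpm/60 = 116.450000 rev/s
target J* = 1.3933; solve J* = V/(n·D) for n: n = V/(J*·D) = 18.61/(1.3933 × 1.586) = 8.421676 rev/s
rpm = 60·n = 505.300588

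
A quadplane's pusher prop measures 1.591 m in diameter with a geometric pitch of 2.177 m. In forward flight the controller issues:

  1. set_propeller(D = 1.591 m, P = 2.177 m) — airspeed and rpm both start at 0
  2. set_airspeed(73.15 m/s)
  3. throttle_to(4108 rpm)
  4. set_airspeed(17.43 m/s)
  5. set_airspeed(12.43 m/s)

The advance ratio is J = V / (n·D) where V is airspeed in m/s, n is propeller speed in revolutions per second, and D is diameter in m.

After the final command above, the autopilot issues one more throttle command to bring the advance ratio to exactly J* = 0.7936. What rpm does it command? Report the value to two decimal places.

set_propeller: D = 1.591 m, P = 2.177 m (p = P/D = 1.368322); state ← (V=0, rpm=0)
set_airspeed(73.15): V ← 73.15 m/s
throttle_to(4108): rpm ← 4108
set_airspeed(17.43): V ← 17.43 m/s
set_airspeed(12.43): V ← 12.43 m/s
final state: V = 12.43 m/s, rpm = 4108 → n = rpm/60 = 68.466667 rev/s
target J* = 0.7936; solve J* = V/(n·D) for n: n = V/(J*·D) = 12.43/(0.7936 × 1.591) = 9.844628 rev/s
rpm = 60·n = 590.677653

rpm = 590.68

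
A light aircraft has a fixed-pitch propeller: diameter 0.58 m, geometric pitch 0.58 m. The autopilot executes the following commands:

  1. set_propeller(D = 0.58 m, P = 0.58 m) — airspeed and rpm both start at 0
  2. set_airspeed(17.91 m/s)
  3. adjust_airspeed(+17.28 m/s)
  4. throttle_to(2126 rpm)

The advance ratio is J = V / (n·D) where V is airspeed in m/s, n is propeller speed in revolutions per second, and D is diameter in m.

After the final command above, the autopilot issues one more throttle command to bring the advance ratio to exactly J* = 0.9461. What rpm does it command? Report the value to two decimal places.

rpm = 3847.74

set_propeller: D = 0.58 m, P = 0.58 m (p = P/D = 1.000000); state ← (V=0, rpm=0)
set_airspeed(17.91): V ← 17.91 m/s
adjust_airspeed(+17.28): V ← 17.91 +17.28 = 35.19 m/s
throttle_to(2126): rpm ← 2126
final state: V = 35.19 m/s, rpm = 2126 → n = rpm/60 = 35.433333 rev/s
target J* = 0.9461; solve J* = V/(n·D) for n: n = V/(J*·D) = 35.19/(0.9461 × 0.58) = 64.128965 rev/s
rpm = 60·n = 3847.737900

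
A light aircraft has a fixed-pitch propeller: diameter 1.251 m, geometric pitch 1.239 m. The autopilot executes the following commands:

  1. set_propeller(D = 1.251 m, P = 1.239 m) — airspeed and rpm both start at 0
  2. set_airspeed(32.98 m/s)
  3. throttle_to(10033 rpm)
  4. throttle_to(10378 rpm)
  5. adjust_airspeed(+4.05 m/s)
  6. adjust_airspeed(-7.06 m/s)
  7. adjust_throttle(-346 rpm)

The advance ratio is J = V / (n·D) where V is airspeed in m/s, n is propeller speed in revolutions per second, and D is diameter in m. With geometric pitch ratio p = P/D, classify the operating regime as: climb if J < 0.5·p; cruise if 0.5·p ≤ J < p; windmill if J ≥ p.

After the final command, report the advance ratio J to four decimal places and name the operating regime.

set_propeller: D = 1.251 m, P = 1.239 m (p = P/D = 0.990408); state ← (V=0, rpm=0)
set_airspeed(32.98): V ← 32.98 m/s
throttle_to(10033): rpm ← 10033
throttle_to(10378): rpm ← 10378
adjust_airspeed(+4.05): V ← 32.98 +4.05 = 37.03 m/s
adjust_airspeed(-7.06): V ← 37.03 -7.06 = 29.97 m/s
adjust_throttle(-346): rpm ← 10378 -346 = 10032
final state: V = 29.97 m/s, rpm = 10032 → n = rpm/60 = 167.200000 rev/s
J = V / (n·D) = 29.97 / (167.200000 × 1.251) = 0.143283
regime bands: climb J<0.4952 | cruise [0.4952, 0.9904) | windmill J≥0.9904
J = 0.1433 → climb

J = 0.1433, regime = climb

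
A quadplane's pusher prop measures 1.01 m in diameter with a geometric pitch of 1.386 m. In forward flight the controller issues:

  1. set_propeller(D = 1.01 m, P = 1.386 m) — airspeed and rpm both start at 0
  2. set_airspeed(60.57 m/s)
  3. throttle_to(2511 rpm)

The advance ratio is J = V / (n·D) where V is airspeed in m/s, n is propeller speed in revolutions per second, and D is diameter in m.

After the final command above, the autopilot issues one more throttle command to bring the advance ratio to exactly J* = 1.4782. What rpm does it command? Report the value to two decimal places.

rpm = 2434.19

set_propeller: D = 1.01 m, P = 1.386 m (p = P/D = 1.372277); state ← (V=0, rpm=0)
set_airspeed(60.57): V ← 60.57 m/s
throttle_to(2511): rpm ← 2511
final state: V = 60.57 m/s, rpm = 2511 → n = rpm/60 = 41.850000 rev/s
target J* = 1.4782; solve J* = V/(n·D) for n: n = V/(J*·D) = 60.57/(1.4782 × 1.01) = 40.569813 rev/s
rpm = 60·n = 2434.188758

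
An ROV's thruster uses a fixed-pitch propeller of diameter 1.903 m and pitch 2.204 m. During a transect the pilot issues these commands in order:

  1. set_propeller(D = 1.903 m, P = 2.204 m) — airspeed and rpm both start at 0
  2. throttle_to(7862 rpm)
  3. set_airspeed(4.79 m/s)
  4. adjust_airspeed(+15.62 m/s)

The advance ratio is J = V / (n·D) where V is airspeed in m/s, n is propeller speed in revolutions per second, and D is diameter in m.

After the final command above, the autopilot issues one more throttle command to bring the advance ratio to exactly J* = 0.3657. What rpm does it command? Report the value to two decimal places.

rpm = 1759.67

set_propeller: D = 1.903 m, P = 2.204 m (p = P/D = 1.158171); state ← (V=0, rpm=0)
throttle_to(7862): rpm ← 7862
set_airspeed(4.79): V ← 4.79 m/s
adjust_airspeed(+15.62): V ← 4.79 +15.62 = 20.41 m/s
final state: V = 20.41 m/s, rpm = 7862 → n = rpm/60 = 131.033333 rev/s
target J* = 0.3657; solve J* = V/(n·D) for n: n = V/(J*·D) = 20.41/(0.3657 × 1.903) = 29.327784 rev/s
rpm = 60·n = 1759.667069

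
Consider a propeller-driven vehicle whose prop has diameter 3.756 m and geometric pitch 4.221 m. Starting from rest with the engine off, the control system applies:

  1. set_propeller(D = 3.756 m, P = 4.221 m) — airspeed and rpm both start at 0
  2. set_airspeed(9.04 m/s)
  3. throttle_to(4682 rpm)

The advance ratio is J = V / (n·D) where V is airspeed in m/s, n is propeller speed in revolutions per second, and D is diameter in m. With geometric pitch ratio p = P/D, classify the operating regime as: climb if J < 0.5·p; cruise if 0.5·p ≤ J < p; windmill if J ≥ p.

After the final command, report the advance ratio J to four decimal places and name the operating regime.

set_propeller: D = 3.756 m, P = 4.221 m (p = P/D = 1.123802); state ← (V=0, rpm=0)
set_airspeed(9.04): V ← 9.04 m/s
throttle_to(4682): rpm ← 4682
final state: V = 9.04 m/s, rpm = 4682 → n = rpm/60 = 78.033333 rev/s
J = V / (n·D) = 9.04 / (78.033333 × 3.756) = 0.030843
regime bands: climb J<0.5619 | cruise [0.5619, 1.1238) | windmill J≥1.1238
J = 0.0308 → climb

J = 0.0308, regime = climb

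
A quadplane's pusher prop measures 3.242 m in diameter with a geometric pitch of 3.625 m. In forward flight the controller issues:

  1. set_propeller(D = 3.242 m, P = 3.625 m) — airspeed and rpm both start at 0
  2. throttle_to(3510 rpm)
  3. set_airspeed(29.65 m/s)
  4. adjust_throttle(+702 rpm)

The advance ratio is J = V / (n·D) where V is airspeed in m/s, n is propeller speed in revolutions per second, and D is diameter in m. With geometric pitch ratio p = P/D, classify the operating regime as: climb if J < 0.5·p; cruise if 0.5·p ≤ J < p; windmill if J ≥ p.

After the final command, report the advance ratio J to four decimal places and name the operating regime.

set_propeller: D = 3.242 m, P = 3.625 m (p = P/D = 1.118137); state ← (V=0, rpm=0)
throttle_to(3510): rpm ← 3510
set_airspeed(29.65): V ← 29.65 m/s
adjust_throttle(+702): rpm ← 3510 +702 = 4212
final state: V = 29.65 m/s, rpm = 4212 → n = rpm/60 = 70.200000 rev/s
J = V / (n·D) = 29.65 / (70.200000 × 3.242) = 0.130279
regime bands: climb J<0.5591 | cruise [0.5591, 1.1181) | windmill J≥1.1181
J = 0.1303 → climb

J = 0.1303, regime = climb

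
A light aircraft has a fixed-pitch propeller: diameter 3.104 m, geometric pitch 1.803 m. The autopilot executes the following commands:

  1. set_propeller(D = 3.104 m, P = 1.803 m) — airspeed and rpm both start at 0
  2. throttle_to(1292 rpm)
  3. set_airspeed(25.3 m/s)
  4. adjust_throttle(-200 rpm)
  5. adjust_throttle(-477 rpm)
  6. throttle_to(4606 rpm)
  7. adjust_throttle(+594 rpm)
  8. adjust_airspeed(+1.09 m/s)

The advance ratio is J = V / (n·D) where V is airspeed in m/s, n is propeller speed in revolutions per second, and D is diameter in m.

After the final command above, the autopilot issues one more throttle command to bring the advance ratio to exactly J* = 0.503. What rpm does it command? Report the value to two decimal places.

set_propeller: D = 3.104 m, P = 1.803 m (p = P/D = 0.580863); state ← (V=0, rpm=0)
throttle_to(1292): rpm ← 1292
set_airspeed(25.3): V ← 25.3 m/s
adjust_throttle(-200): rpm ← 1292 -200 = 1092
adjust_throttle(-477): rpm ← 1092 -477 = 615
throttle_to(4606): rpm ← 4606
adjust_throttle(+594): rpm ← 4606 +594 = 5200
adjust_airspeed(+1.09): V ← 25.3 +1.09 = 26.39 m/s
final state: V = 26.39 m/s, rpm = 5200 → n = rpm/60 = 86.666667 rev/s
target J* = 0.503; solve J* = V/(n·D) for n: n = V/(J*·D) = 26.39/(0.503 × 3.104) = 16.902451 rev/s
rpm = 60·n = 1014.147076

rpm = 1014.15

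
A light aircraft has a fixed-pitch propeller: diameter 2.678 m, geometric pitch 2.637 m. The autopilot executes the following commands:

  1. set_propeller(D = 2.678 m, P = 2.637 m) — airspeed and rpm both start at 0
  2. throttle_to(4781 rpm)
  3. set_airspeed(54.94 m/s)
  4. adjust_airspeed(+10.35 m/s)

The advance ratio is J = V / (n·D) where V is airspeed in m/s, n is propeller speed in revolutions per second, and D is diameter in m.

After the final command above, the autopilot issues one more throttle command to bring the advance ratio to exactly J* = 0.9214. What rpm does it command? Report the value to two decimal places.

set_propeller: D = 2.678 m, P = 2.637 m (p = P/D = 0.984690); state ← (V=0, rpm=0)
throttle_to(4781): rpm ← 4781
set_airspeed(54.94): V ← 54.94 m/s
adjust_airspeed(+10.35): V ← 54.94 +10.35 = 65.29 m/s
final state: V = 65.29 m/s, rpm = 4781 → n = rpm/60 = 79.683333 rev/s
target J* = 0.9214; solve J* = V/(n·D) for n: n = V/(J*·D) = 65.29/(0.9214 × 2.678) = 26.459881 rev/s
rpm = 60·n = 1587.592865

rpm = 1587.59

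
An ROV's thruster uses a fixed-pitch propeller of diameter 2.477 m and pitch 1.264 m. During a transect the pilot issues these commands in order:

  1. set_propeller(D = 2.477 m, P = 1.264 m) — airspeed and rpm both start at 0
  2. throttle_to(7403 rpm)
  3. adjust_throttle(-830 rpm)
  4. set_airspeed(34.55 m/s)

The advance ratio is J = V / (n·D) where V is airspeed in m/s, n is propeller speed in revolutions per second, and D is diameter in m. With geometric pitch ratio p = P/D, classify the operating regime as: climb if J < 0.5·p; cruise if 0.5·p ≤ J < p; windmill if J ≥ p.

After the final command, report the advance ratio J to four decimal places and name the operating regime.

set_propeller: D = 2.477 m, P = 1.264 m (p = P/D = 0.510295); state ← (V=0, rpm=0)
throttle_to(7403): rpm ← 7403
adjust_throttle(-830): rpm ← 7403 -830 = 6573
set_airspeed(34.55): V ← 34.55 m/s
final state: V = 34.55 m/s, rpm = 6573 → n = rpm/60 = 109.550000 rev/s
J = V / (n·D) = 34.55 / (109.550000 × 2.477) = 0.127324
regime bands: climb J<0.2551 | cruise [0.2551, 0.5103) | windmill J≥0.5103
J = 0.1273 → climb

J = 0.1273, regime = climb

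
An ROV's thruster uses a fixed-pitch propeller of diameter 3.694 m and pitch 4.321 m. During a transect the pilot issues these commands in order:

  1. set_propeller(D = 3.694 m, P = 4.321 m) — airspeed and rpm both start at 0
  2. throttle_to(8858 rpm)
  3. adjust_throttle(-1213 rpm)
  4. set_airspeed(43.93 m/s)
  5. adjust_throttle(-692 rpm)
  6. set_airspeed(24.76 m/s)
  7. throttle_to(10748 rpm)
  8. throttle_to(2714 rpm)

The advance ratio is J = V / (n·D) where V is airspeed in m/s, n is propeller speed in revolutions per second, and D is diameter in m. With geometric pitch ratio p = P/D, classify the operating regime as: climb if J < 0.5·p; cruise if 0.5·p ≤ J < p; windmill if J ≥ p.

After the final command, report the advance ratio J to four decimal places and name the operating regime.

J = 0.1482, regime = climb

set_propeller: D = 3.694 m, P = 4.321 m (p = P/D = 1.169735); state ← (V=0, rpm=0)
throttle_to(8858): rpm ← 8858
adjust_throttle(-1213): rpm ← 8858 -1213 = 7645
set_airspeed(43.93): V ← 43.93 m/s
adjust_throttle(-692): rpm ← 7645 -692 = 6953
set_airspeed(24.76): V ← 24.76 m/s
throttle_to(10748): rpm ← 10748
throttle_to(2714): rpm ← 2714
final state: V = 24.76 m/s, rpm = 2714 → n = rpm/60 = 45.233333 rev/s
J = V / (n·D) = 24.76 / (45.233333 × 3.694) = 0.148182
regime bands: climb J<0.5849 | cruise [0.5849, 1.1697) | windmill J≥1.1697
J = 0.1482 → climb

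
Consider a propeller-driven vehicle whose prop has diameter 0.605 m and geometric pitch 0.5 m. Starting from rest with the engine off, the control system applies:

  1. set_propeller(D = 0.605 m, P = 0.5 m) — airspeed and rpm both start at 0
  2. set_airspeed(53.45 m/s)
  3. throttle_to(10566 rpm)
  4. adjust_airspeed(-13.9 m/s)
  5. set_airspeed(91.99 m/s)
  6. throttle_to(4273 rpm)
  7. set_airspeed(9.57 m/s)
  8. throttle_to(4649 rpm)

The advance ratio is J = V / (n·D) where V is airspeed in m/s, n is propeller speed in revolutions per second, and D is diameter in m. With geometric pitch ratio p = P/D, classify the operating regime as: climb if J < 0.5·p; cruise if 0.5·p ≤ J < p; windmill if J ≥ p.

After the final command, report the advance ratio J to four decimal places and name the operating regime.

J = 0.2041, regime = climb

set_propeller: D = 0.605 m, P = 0.5 m (p = P/D = 0.826446); state ← (V=0, rpm=0)
set_airspeed(53.45): V ← 53.45 m/s
throttle_to(10566): rpm ← 10566
adjust_airspeed(-13.9): V ← 53.45 -13.9 = 39.55 m/s
set_airspeed(91.99): V ← 91.99 m/s
throttle_to(4273): rpm ← 4273
set_airspeed(9.57): V ← 9.57 m/s
throttle_to(4649): rpm ← 4649
final state: V = 9.57 m/s, rpm = 4649 → n = rpm/60 = 77.483333 rev/s
J = V / (n·D) = 9.57 / (77.483333 × 0.605) = 0.204149
regime bands: climb J<0.4132 | cruise [0.4132, 0.8264) | windmill J≥0.8264
J = 0.2041 → climb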